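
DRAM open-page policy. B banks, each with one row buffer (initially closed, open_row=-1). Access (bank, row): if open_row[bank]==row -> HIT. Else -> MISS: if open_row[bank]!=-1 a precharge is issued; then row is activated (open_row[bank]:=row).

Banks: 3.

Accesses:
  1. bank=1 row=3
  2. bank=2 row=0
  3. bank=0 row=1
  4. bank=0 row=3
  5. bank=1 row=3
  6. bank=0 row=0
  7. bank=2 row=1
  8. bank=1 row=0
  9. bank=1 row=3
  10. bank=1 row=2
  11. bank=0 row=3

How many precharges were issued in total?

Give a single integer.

Acc 1: bank1 row3 -> MISS (open row3); precharges=0
Acc 2: bank2 row0 -> MISS (open row0); precharges=0
Acc 3: bank0 row1 -> MISS (open row1); precharges=0
Acc 4: bank0 row3 -> MISS (open row3); precharges=1
Acc 5: bank1 row3 -> HIT
Acc 6: bank0 row0 -> MISS (open row0); precharges=2
Acc 7: bank2 row1 -> MISS (open row1); precharges=3
Acc 8: bank1 row0 -> MISS (open row0); precharges=4
Acc 9: bank1 row3 -> MISS (open row3); precharges=5
Acc 10: bank1 row2 -> MISS (open row2); precharges=6
Acc 11: bank0 row3 -> MISS (open row3); precharges=7

Answer: 7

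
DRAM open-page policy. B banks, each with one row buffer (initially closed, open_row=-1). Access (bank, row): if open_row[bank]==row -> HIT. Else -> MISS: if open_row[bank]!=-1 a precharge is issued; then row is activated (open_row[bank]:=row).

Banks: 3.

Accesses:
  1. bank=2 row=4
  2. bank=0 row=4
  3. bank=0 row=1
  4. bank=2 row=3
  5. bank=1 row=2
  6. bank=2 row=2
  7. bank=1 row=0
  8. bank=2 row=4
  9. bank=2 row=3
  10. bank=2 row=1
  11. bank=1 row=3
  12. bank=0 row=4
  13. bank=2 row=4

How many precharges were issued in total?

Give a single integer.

Acc 1: bank2 row4 -> MISS (open row4); precharges=0
Acc 2: bank0 row4 -> MISS (open row4); precharges=0
Acc 3: bank0 row1 -> MISS (open row1); precharges=1
Acc 4: bank2 row3 -> MISS (open row3); precharges=2
Acc 5: bank1 row2 -> MISS (open row2); precharges=2
Acc 6: bank2 row2 -> MISS (open row2); precharges=3
Acc 7: bank1 row0 -> MISS (open row0); precharges=4
Acc 8: bank2 row4 -> MISS (open row4); precharges=5
Acc 9: bank2 row3 -> MISS (open row3); precharges=6
Acc 10: bank2 row1 -> MISS (open row1); precharges=7
Acc 11: bank1 row3 -> MISS (open row3); precharges=8
Acc 12: bank0 row4 -> MISS (open row4); precharges=9
Acc 13: bank2 row4 -> MISS (open row4); precharges=10

Answer: 10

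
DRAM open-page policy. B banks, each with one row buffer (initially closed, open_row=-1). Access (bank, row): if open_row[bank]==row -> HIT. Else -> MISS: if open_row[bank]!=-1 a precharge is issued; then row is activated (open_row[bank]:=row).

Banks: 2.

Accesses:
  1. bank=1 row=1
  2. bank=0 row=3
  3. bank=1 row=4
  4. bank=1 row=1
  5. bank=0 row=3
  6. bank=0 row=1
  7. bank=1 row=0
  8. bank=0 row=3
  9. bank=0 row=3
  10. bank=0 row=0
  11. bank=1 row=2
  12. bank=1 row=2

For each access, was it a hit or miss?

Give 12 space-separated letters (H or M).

Answer: M M M M H M M M H M M H

Derivation:
Acc 1: bank1 row1 -> MISS (open row1); precharges=0
Acc 2: bank0 row3 -> MISS (open row3); precharges=0
Acc 3: bank1 row4 -> MISS (open row4); precharges=1
Acc 4: bank1 row1 -> MISS (open row1); precharges=2
Acc 5: bank0 row3 -> HIT
Acc 6: bank0 row1 -> MISS (open row1); precharges=3
Acc 7: bank1 row0 -> MISS (open row0); precharges=4
Acc 8: bank0 row3 -> MISS (open row3); precharges=5
Acc 9: bank0 row3 -> HIT
Acc 10: bank0 row0 -> MISS (open row0); precharges=6
Acc 11: bank1 row2 -> MISS (open row2); precharges=7
Acc 12: bank1 row2 -> HIT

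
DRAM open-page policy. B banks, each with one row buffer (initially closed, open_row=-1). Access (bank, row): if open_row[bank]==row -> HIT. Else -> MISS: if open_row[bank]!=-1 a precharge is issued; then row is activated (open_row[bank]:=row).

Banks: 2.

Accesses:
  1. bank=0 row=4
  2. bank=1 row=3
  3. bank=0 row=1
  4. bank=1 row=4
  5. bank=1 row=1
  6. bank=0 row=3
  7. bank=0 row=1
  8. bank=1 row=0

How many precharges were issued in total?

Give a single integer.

Answer: 6

Derivation:
Acc 1: bank0 row4 -> MISS (open row4); precharges=0
Acc 2: bank1 row3 -> MISS (open row3); precharges=0
Acc 3: bank0 row1 -> MISS (open row1); precharges=1
Acc 4: bank1 row4 -> MISS (open row4); precharges=2
Acc 5: bank1 row1 -> MISS (open row1); precharges=3
Acc 6: bank0 row3 -> MISS (open row3); precharges=4
Acc 7: bank0 row1 -> MISS (open row1); precharges=5
Acc 8: bank1 row0 -> MISS (open row0); precharges=6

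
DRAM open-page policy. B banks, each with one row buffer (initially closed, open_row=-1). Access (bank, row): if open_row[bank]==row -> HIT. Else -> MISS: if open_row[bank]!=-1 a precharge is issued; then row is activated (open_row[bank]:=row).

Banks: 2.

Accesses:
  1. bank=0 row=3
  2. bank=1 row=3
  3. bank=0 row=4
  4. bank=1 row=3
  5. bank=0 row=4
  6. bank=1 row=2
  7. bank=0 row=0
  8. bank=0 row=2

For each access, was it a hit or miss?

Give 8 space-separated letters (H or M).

Acc 1: bank0 row3 -> MISS (open row3); precharges=0
Acc 2: bank1 row3 -> MISS (open row3); precharges=0
Acc 3: bank0 row4 -> MISS (open row4); precharges=1
Acc 4: bank1 row3 -> HIT
Acc 5: bank0 row4 -> HIT
Acc 6: bank1 row2 -> MISS (open row2); precharges=2
Acc 7: bank0 row0 -> MISS (open row0); precharges=3
Acc 8: bank0 row2 -> MISS (open row2); precharges=4

Answer: M M M H H M M M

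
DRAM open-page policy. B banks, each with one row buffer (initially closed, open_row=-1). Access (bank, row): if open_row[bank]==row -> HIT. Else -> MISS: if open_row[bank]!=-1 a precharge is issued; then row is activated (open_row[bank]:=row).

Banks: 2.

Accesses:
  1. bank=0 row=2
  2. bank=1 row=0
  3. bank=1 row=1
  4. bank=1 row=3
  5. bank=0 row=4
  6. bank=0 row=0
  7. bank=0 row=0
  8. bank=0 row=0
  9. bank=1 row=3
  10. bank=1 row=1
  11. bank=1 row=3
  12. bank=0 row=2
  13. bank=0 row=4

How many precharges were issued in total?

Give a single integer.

Acc 1: bank0 row2 -> MISS (open row2); precharges=0
Acc 2: bank1 row0 -> MISS (open row0); precharges=0
Acc 3: bank1 row1 -> MISS (open row1); precharges=1
Acc 4: bank1 row3 -> MISS (open row3); precharges=2
Acc 5: bank0 row4 -> MISS (open row4); precharges=3
Acc 6: bank0 row0 -> MISS (open row0); precharges=4
Acc 7: bank0 row0 -> HIT
Acc 8: bank0 row0 -> HIT
Acc 9: bank1 row3 -> HIT
Acc 10: bank1 row1 -> MISS (open row1); precharges=5
Acc 11: bank1 row3 -> MISS (open row3); precharges=6
Acc 12: bank0 row2 -> MISS (open row2); precharges=7
Acc 13: bank0 row4 -> MISS (open row4); precharges=8

Answer: 8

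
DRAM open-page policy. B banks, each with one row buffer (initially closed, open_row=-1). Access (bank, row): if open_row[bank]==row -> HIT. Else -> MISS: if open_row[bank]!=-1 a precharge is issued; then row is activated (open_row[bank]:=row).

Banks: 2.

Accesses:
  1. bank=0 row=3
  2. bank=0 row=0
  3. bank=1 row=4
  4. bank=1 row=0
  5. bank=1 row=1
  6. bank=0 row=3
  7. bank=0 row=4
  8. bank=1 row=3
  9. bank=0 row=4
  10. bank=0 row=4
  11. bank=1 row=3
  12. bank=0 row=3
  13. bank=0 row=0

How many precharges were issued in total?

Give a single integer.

Acc 1: bank0 row3 -> MISS (open row3); precharges=0
Acc 2: bank0 row0 -> MISS (open row0); precharges=1
Acc 3: bank1 row4 -> MISS (open row4); precharges=1
Acc 4: bank1 row0 -> MISS (open row0); precharges=2
Acc 5: bank1 row1 -> MISS (open row1); precharges=3
Acc 6: bank0 row3 -> MISS (open row3); precharges=4
Acc 7: bank0 row4 -> MISS (open row4); precharges=5
Acc 8: bank1 row3 -> MISS (open row3); precharges=6
Acc 9: bank0 row4 -> HIT
Acc 10: bank0 row4 -> HIT
Acc 11: bank1 row3 -> HIT
Acc 12: bank0 row3 -> MISS (open row3); precharges=7
Acc 13: bank0 row0 -> MISS (open row0); precharges=8

Answer: 8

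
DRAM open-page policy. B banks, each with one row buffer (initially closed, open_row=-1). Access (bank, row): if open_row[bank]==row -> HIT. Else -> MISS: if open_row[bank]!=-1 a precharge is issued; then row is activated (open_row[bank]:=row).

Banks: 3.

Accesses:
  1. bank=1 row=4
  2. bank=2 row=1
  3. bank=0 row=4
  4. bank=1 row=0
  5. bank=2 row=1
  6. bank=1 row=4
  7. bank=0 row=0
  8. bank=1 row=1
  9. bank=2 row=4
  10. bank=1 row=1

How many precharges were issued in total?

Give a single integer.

Acc 1: bank1 row4 -> MISS (open row4); precharges=0
Acc 2: bank2 row1 -> MISS (open row1); precharges=0
Acc 3: bank0 row4 -> MISS (open row4); precharges=0
Acc 4: bank1 row0 -> MISS (open row0); precharges=1
Acc 5: bank2 row1 -> HIT
Acc 6: bank1 row4 -> MISS (open row4); precharges=2
Acc 7: bank0 row0 -> MISS (open row0); precharges=3
Acc 8: bank1 row1 -> MISS (open row1); precharges=4
Acc 9: bank2 row4 -> MISS (open row4); precharges=5
Acc 10: bank1 row1 -> HIT

Answer: 5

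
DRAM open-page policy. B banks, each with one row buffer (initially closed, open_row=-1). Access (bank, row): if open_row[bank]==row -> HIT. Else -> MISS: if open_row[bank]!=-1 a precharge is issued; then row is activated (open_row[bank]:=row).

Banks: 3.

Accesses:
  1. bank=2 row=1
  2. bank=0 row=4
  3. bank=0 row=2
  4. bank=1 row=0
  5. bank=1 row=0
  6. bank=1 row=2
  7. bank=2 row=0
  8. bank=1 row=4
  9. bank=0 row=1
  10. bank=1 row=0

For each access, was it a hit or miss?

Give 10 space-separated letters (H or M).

Answer: M M M M H M M M M M

Derivation:
Acc 1: bank2 row1 -> MISS (open row1); precharges=0
Acc 2: bank0 row4 -> MISS (open row4); precharges=0
Acc 3: bank0 row2 -> MISS (open row2); precharges=1
Acc 4: bank1 row0 -> MISS (open row0); precharges=1
Acc 5: bank1 row0 -> HIT
Acc 6: bank1 row2 -> MISS (open row2); precharges=2
Acc 7: bank2 row0 -> MISS (open row0); precharges=3
Acc 8: bank1 row4 -> MISS (open row4); precharges=4
Acc 9: bank0 row1 -> MISS (open row1); precharges=5
Acc 10: bank1 row0 -> MISS (open row0); precharges=6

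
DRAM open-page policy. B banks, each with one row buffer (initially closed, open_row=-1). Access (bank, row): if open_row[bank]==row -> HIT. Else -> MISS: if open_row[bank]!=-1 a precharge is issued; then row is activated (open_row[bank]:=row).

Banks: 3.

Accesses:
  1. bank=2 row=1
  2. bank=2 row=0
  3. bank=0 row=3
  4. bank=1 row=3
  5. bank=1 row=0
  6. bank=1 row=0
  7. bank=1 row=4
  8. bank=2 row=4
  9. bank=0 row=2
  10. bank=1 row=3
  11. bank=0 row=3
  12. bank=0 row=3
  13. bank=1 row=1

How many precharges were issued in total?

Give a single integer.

Answer: 8

Derivation:
Acc 1: bank2 row1 -> MISS (open row1); precharges=0
Acc 2: bank2 row0 -> MISS (open row0); precharges=1
Acc 3: bank0 row3 -> MISS (open row3); precharges=1
Acc 4: bank1 row3 -> MISS (open row3); precharges=1
Acc 5: bank1 row0 -> MISS (open row0); precharges=2
Acc 6: bank1 row0 -> HIT
Acc 7: bank1 row4 -> MISS (open row4); precharges=3
Acc 8: bank2 row4 -> MISS (open row4); precharges=4
Acc 9: bank0 row2 -> MISS (open row2); precharges=5
Acc 10: bank1 row3 -> MISS (open row3); precharges=6
Acc 11: bank0 row3 -> MISS (open row3); precharges=7
Acc 12: bank0 row3 -> HIT
Acc 13: bank1 row1 -> MISS (open row1); precharges=8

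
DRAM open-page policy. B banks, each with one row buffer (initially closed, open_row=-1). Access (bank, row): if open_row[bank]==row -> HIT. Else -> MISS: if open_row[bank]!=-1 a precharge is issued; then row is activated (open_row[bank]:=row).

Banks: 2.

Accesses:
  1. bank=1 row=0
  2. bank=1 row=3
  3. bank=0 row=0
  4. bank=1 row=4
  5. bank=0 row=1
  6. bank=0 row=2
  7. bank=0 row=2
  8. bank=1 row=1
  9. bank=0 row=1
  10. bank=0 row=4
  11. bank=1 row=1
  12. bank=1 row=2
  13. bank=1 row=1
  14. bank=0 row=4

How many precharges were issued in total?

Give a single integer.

Acc 1: bank1 row0 -> MISS (open row0); precharges=0
Acc 2: bank1 row3 -> MISS (open row3); precharges=1
Acc 3: bank0 row0 -> MISS (open row0); precharges=1
Acc 4: bank1 row4 -> MISS (open row4); precharges=2
Acc 5: bank0 row1 -> MISS (open row1); precharges=3
Acc 6: bank0 row2 -> MISS (open row2); precharges=4
Acc 7: bank0 row2 -> HIT
Acc 8: bank1 row1 -> MISS (open row1); precharges=5
Acc 9: bank0 row1 -> MISS (open row1); precharges=6
Acc 10: bank0 row4 -> MISS (open row4); precharges=7
Acc 11: bank1 row1 -> HIT
Acc 12: bank1 row2 -> MISS (open row2); precharges=8
Acc 13: bank1 row1 -> MISS (open row1); precharges=9
Acc 14: bank0 row4 -> HIT

Answer: 9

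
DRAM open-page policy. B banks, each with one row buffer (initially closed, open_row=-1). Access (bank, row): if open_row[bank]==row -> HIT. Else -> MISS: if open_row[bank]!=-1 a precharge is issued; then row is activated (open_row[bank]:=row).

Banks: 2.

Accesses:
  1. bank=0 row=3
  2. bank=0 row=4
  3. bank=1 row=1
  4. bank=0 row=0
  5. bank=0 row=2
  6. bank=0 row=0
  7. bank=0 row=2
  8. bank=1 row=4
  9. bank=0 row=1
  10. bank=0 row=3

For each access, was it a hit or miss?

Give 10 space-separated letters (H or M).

Answer: M M M M M M M M M M

Derivation:
Acc 1: bank0 row3 -> MISS (open row3); precharges=0
Acc 2: bank0 row4 -> MISS (open row4); precharges=1
Acc 3: bank1 row1 -> MISS (open row1); precharges=1
Acc 4: bank0 row0 -> MISS (open row0); precharges=2
Acc 5: bank0 row2 -> MISS (open row2); precharges=3
Acc 6: bank0 row0 -> MISS (open row0); precharges=4
Acc 7: bank0 row2 -> MISS (open row2); precharges=5
Acc 8: bank1 row4 -> MISS (open row4); precharges=6
Acc 9: bank0 row1 -> MISS (open row1); precharges=7
Acc 10: bank0 row3 -> MISS (open row3); precharges=8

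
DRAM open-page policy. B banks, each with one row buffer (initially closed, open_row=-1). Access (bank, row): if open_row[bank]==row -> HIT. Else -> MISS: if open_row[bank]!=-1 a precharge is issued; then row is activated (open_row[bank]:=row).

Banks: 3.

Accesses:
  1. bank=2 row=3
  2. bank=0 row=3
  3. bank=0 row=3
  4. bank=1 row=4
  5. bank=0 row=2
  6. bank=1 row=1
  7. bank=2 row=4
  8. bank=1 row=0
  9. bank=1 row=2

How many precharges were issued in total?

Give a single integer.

Answer: 5

Derivation:
Acc 1: bank2 row3 -> MISS (open row3); precharges=0
Acc 2: bank0 row3 -> MISS (open row3); precharges=0
Acc 3: bank0 row3 -> HIT
Acc 4: bank1 row4 -> MISS (open row4); precharges=0
Acc 5: bank0 row2 -> MISS (open row2); precharges=1
Acc 6: bank1 row1 -> MISS (open row1); precharges=2
Acc 7: bank2 row4 -> MISS (open row4); precharges=3
Acc 8: bank1 row0 -> MISS (open row0); precharges=4
Acc 9: bank1 row2 -> MISS (open row2); precharges=5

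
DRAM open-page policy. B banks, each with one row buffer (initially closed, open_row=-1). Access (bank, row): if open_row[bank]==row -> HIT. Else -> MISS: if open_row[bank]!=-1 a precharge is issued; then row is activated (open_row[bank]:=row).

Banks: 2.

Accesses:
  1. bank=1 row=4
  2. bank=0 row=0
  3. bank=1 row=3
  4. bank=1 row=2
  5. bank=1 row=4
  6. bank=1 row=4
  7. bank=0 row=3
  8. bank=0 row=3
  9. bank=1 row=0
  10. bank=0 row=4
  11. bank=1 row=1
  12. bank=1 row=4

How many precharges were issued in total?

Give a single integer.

Answer: 8

Derivation:
Acc 1: bank1 row4 -> MISS (open row4); precharges=0
Acc 2: bank0 row0 -> MISS (open row0); precharges=0
Acc 3: bank1 row3 -> MISS (open row3); precharges=1
Acc 4: bank1 row2 -> MISS (open row2); precharges=2
Acc 5: bank1 row4 -> MISS (open row4); precharges=3
Acc 6: bank1 row4 -> HIT
Acc 7: bank0 row3 -> MISS (open row3); precharges=4
Acc 8: bank0 row3 -> HIT
Acc 9: bank1 row0 -> MISS (open row0); precharges=5
Acc 10: bank0 row4 -> MISS (open row4); precharges=6
Acc 11: bank1 row1 -> MISS (open row1); precharges=7
Acc 12: bank1 row4 -> MISS (open row4); precharges=8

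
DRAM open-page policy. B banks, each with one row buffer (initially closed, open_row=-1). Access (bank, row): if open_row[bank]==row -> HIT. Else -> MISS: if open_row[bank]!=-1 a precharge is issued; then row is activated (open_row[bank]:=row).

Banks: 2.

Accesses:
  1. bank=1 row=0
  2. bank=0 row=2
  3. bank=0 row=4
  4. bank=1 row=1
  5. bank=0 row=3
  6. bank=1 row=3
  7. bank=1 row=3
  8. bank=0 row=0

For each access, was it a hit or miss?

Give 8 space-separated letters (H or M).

Acc 1: bank1 row0 -> MISS (open row0); precharges=0
Acc 2: bank0 row2 -> MISS (open row2); precharges=0
Acc 3: bank0 row4 -> MISS (open row4); precharges=1
Acc 4: bank1 row1 -> MISS (open row1); precharges=2
Acc 5: bank0 row3 -> MISS (open row3); precharges=3
Acc 6: bank1 row3 -> MISS (open row3); precharges=4
Acc 7: bank1 row3 -> HIT
Acc 8: bank0 row0 -> MISS (open row0); precharges=5

Answer: M M M M M M H M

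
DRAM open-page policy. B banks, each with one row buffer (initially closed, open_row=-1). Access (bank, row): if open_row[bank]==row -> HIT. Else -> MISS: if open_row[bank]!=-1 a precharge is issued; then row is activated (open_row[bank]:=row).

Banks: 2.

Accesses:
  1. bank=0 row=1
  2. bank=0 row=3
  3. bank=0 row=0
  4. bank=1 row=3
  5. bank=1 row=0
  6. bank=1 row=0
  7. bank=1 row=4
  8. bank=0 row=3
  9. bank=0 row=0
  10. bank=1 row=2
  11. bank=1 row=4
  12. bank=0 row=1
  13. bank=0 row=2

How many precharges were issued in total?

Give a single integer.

Acc 1: bank0 row1 -> MISS (open row1); precharges=0
Acc 2: bank0 row3 -> MISS (open row3); precharges=1
Acc 3: bank0 row0 -> MISS (open row0); precharges=2
Acc 4: bank1 row3 -> MISS (open row3); precharges=2
Acc 5: bank1 row0 -> MISS (open row0); precharges=3
Acc 6: bank1 row0 -> HIT
Acc 7: bank1 row4 -> MISS (open row4); precharges=4
Acc 8: bank0 row3 -> MISS (open row3); precharges=5
Acc 9: bank0 row0 -> MISS (open row0); precharges=6
Acc 10: bank1 row2 -> MISS (open row2); precharges=7
Acc 11: bank1 row4 -> MISS (open row4); precharges=8
Acc 12: bank0 row1 -> MISS (open row1); precharges=9
Acc 13: bank0 row2 -> MISS (open row2); precharges=10

Answer: 10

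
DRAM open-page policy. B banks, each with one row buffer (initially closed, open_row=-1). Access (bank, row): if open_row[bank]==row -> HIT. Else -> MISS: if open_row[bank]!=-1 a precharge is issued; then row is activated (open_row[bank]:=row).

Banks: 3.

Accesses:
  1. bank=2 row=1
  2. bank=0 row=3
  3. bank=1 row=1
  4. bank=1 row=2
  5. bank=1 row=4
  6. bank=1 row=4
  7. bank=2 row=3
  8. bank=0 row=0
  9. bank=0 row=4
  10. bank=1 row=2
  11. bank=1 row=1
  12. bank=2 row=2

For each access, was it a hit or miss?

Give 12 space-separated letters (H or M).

Acc 1: bank2 row1 -> MISS (open row1); precharges=0
Acc 2: bank0 row3 -> MISS (open row3); precharges=0
Acc 3: bank1 row1 -> MISS (open row1); precharges=0
Acc 4: bank1 row2 -> MISS (open row2); precharges=1
Acc 5: bank1 row4 -> MISS (open row4); precharges=2
Acc 6: bank1 row4 -> HIT
Acc 7: bank2 row3 -> MISS (open row3); precharges=3
Acc 8: bank0 row0 -> MISS (open row0); precharges=4
Acc 9: bank0 row4 -> MISS (open row4); precharges=5
Acc 10: bank1 row2 -> MISS (open row2); precharges=6
Acc 11: bank1 row1 -> MISS (open row1); precharges=7
Acc 12: bank2 row2 -> MISS (open row2); precharges=8

Answer: M M M M M H M M M M M M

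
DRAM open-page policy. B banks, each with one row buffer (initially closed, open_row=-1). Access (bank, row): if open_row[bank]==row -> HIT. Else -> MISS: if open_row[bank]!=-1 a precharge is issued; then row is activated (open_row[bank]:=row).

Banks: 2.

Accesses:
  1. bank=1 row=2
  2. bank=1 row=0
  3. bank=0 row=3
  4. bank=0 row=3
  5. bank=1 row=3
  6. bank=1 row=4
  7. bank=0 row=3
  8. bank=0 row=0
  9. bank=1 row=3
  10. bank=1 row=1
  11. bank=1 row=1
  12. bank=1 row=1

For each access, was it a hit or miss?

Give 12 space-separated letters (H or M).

Answer: M M M H M M H M M M H H

Derivation:
Acc 1: bank1 row2 -> MISS (open row2); precharges=0
Acc 2: bank1 row0 -> MISS (open row0); precharges=1
Acc 3: bank0 row3 -> MISS (open row3); precharges=1
Acc 4: bank0 row3 -> HIT
Acc 5: bank1 row3 -> MISS (open row3); precharges=2
Acc 6: bank1 row4 -> MISS (open row4); precharges=3
Acc 7: bank0 row3 -> HIT
Acc 8: bank0 row0 -> MISS (open row0); precharges=4
Acc 9: bank1 row3 -> MISS (open row3); precharges=5
Acc 10: bank1 row1 -> MISS (open row1); precharges=6
Acc 11: bank1 row1 -> HIT
Acc 12: bank1 row1 -> HIT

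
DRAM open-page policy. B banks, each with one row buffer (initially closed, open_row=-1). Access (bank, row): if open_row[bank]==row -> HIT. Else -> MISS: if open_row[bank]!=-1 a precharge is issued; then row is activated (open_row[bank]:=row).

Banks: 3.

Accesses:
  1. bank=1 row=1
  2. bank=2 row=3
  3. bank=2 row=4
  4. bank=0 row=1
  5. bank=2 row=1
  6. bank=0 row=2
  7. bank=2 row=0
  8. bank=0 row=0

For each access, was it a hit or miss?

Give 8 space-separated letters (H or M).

Acc 1: bank1 row1 -> MISS (open row1); precharges=0
Acc 2: bank2 row3 -> MISS (open row3); precharges=0
Acc 3: bank2 row4 -> MISS (open row4); precharges=1
Acc 4: bank0 row1 -> MISS (open row1); precharges=1
Acc 5: bank2 row1 -> MISS (open row1); precharges=2
Acc 6: bank0 row2 -> MISS (open row2); precharges=3
Acc 7: bank2 row0 -> MISS (open row0); precharges=4
Acc 8: bank0 row0 -> MISS (open row0); precharges=5

Answer: M M M M M M M M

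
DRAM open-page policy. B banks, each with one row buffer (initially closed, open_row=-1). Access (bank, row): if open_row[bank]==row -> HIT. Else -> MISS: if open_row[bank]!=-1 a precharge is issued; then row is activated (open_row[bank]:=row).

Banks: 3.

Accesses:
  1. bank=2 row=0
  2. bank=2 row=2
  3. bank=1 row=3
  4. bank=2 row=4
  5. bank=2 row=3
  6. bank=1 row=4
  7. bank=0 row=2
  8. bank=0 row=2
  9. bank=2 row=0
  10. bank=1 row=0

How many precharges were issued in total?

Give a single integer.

Acc 1: bank2 row0 -> MISS (open row0); precharges=0
Acc 2: bank2 row2 -> MISS (open row2); precharges=1
Acc 3: bank1 row3 -> MISS (open row3); precharges=1
Acc 4: bank2 row4 -> MISS (open row4); precharges=2
Acc 5: bank2 row3 -> MISS (open row3); precharges=3
Acc 6: bank1 row4 -> MISS (open row4); precharges=4
Acc 7: bank0 row2 -> MISS (open row2); precharges=4
Acc 8: bank0 row2 -> HIT
Acc 9: bank2 row0 -> MISS (open row0); precharges=5
Acc 10: bank1 row0 -> MISS (open row0); precharges=6

Answer: 6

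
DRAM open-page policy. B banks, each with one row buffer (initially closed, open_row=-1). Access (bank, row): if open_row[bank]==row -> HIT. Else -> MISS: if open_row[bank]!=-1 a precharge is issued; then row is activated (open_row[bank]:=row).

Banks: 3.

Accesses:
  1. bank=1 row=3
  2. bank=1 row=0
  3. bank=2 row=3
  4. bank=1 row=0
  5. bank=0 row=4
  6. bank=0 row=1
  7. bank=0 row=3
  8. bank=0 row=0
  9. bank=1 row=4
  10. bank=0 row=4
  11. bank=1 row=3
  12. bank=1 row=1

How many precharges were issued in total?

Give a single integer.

Acc 1: bank1 row3 -> MISS (open row3); precharges=0
Acc 2: bank1 row0 -> MISS (open row0); precharges=1
Acc 3: bank2 row3 -> MISS (open row3); precharges=1
Acc 4: bank1 row0 -> HIT
Acc 5: bank0 row4 -> MISS (open row4); precharges=1
Acc 6: bank0 row1 -> MISS (open row1); precharges=2
Acc 7: bank0 row3 -> MISS (open row3); precharges=3
Acc 8: bank0 row0 -> MISS (open row0); precharges=4
Acc 9: bank1 row4 -> MISS (open row4); precharges=5
Acc 10: bank0 row4 -> MISS (open row4); precharges=6
Acc 11: bank1 row3 -> MISS (open row3); precharges=7
Acc 12: bank1 row1 -> MISS (open row1); precharges=8

Answer: 8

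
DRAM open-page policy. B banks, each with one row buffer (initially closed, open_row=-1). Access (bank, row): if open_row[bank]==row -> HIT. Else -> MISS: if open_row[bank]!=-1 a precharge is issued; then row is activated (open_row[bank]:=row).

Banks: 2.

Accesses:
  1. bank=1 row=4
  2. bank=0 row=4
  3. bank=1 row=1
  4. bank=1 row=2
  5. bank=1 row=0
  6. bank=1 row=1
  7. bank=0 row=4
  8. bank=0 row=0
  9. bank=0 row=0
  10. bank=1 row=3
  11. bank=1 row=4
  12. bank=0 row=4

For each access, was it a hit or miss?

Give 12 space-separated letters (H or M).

Answer: M M M M M M H M H M M M

Derivation:
Acc 1: bank1 row4 -> MISS (open row4); precharges=0
Acc 2: bank0 row4 -> MISS (open row4); precharges=0
Acc 3: bank1 row1 -> MISS (open row1); precharges=1
Acc 4: bank1 row2 -> MISS (open row2); precharges=2
Acc 5: bank1 row0 -> MISS (open row0); precharges=3
Acc 6: bank1 row1 -> MISS (open row1); precharges=4
Acc 7: bank0 row4 -> HIT
Acc 8: bank0 row0 -> MISS (open row0); precharges=5
Acc 9: bank0 row0 -> HIT
Acc 10: bank1 row3 -> MISS (open row3); precharges=6
Acc 11: bank1 row4 -> MISS (open row4); precharges=7
Acc 12: bank0 row4 -> MISS (open row4); precharges=8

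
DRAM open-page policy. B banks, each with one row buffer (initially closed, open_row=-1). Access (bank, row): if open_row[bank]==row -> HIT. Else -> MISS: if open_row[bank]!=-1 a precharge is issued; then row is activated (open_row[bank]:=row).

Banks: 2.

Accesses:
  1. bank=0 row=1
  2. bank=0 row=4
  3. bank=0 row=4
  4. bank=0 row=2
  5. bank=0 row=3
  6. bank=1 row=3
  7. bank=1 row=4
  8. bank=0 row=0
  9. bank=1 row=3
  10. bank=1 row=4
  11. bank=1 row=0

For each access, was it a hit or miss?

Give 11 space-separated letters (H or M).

Answer: M M H M M M M M M M M

Derivation:
Acc 1: bank0 row1 -> MISS (open row1); precharges=0
Acc 2: bank0 row4 -> MISS (open row4); precharges=1
Acc 3: bank0 row4 -> HIT
Acc 4: bank0 row2 -> MISS (open row2); precharges=2
Acc 5: bank0 row3 -> MISS (open row3); precharges=3
Acc 6: bank1 row3 -> MISS (open row3); precharges=3
Acc 7: bank1 row4 -> MISS (open row4); precharges=4
Acc 8: bank0 row0 -> MISS (open row0); precharges=5
Acc 9: bank1 row3 -> MISS (open row3); precharges=6
Acc 10: bank1 row4 -> MISS (open row4); precharges=7
Acc 11: bank1 row0 -> MISS (open row0); precharges=8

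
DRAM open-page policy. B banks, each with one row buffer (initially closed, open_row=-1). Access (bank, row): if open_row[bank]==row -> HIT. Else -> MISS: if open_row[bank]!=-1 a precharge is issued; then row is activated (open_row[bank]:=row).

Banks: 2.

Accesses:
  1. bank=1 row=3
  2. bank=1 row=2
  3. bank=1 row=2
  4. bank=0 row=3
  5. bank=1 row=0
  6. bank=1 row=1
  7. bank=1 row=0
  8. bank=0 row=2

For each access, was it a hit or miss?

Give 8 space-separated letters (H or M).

Answer: M M H M M M M M

Derivation:
Acc 1: bank1 row3 -> MISS (open row3); precharges=0
Acc 2: bank1 row2 -> MISS (open row2); precharges=1
Acc 3: bank1 row2 -> HIT
Acc 4: bank0 row3 -> MISS (open row3); precharges=1
Acc 5: bank1 row0 -> MISS (open row0); precharges=2
Acc 6: bank1 row1 -> MISS (open row1); precharges=3
Acc 7: bank1 row0 -> MISS (open row0); precharges=4
Acc 8: bank0 row2 -> MISS (open row2); precharges=5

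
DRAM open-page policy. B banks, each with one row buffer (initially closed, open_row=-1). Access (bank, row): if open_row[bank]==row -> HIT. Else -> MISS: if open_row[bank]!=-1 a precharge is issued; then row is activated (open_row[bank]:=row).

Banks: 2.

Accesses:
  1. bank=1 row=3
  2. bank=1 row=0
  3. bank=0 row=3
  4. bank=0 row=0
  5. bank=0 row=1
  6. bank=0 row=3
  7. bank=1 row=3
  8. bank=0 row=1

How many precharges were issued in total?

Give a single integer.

Answer: 6

Derivation:
Acc 1: bank1 row3 -> MISS (open row3); precharges=0
Acc 2: bank1 row0 -> MISS (open row0); precharges=1
Acc 3: bank0 row3 -> MISS (open row3); precharges=1
Acc 4: bank0 row0 -> MISS (open row0); precharges=2
Acc 5: bank0 row1 -> MISS (open row1); precharges=3
Acc 6: bank0 row3 -> MISS (open row3); precharges=4
Acc 7: bank1 row3 -> MISS (open row3); precharges=5
Acc 8: bank0 row1 -> MISS (open row1); precharges=6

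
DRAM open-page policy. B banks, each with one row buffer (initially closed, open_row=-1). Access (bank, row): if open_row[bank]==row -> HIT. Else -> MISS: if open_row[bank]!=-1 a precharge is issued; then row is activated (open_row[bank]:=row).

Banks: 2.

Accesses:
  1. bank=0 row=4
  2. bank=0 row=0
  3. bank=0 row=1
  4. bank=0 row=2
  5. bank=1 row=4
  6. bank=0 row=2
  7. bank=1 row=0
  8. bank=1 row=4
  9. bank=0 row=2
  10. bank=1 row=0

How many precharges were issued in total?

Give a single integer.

Answer: 6

Derivation:
Acc 1: bank0 row4 -> MISS (open row4); precharges=0
Acc 2: bank0 row0 -> MISS (open row0); precharges=1
Acc 3: bank0 row1 -> MISS (open row1); precharges=2
Acc 4: bank0 row2 -> MISS (open row2); precharges=3
Acc 5: bank1 row4 -> MISS (open row4); precharges=3
Acc 6: bank0 row2 -> HIT
Acc 7: bank1 row0 -> MISS (open row0); precharges=4
Acc 8: bank1 row4 -> MISS (open row4); precharges=5
Acc 9: bank0 row2 -> HIT
Acc 10: bank1 row0 -> MISS (open row0); precharges=6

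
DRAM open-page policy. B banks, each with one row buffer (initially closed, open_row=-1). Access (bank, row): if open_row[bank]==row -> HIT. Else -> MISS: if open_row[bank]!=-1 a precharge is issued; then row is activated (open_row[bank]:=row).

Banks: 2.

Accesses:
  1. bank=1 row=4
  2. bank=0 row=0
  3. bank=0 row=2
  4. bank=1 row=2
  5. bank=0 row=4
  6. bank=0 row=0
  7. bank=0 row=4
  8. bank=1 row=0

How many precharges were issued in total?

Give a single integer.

Acc 1: bank1 row4 -> MISS (open row4); precharges=0
Acc 2: bank0 row0 -> MISS (open row0); precharges=0
Acc 3: bank0 row2 -> MISS (open row2); precharges=1
Acc 4: bank1 row2 -> MISS (open row2); precharges=2
Acc 5: bank0 row4 -> MISS (open row4); precharges=3
Acc 6: bank0 row0 -> MISS (open row0); precharges=4
Acc 7: bank0 row4 -> MISS (open row4); precharges=5
Acc 8: bank1 row0 -> MISS (open row0); precharges=6

Answer: 6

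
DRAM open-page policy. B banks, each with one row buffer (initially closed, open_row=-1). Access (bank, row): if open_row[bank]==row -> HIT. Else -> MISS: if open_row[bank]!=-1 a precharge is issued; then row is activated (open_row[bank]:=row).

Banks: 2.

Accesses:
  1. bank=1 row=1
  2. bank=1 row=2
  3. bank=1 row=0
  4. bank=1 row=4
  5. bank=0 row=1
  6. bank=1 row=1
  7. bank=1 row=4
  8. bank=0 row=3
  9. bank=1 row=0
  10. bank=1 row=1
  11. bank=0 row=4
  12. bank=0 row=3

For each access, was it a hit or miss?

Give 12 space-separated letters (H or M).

Answer: M M M M M M M M M M M M

Derivation:
Acc 1: bank1 row1 -> MISS (open row1); precharges=0
Acc 2: bank1 row2 -> MISS (open row2); precharges=1
Acc 3: bank1 row0 -> MISS (open row0); precharges=2
Acc 4: bank1 row4 -> MISS (open row4); precharges=3
Acc 5: bank0 row1 -> MISS (open row1); precharges=3
Acc 6: bank1 row1 -> MISS (open row1); precharges=4
Acc 7: bank1 row4 -> MISS (open row4); precharges=5
Acc 8: bank0 row3 -> MISS (open row3); precharges=6
Acc 9: bank1 row0 -> MISS (open row0); precharges=7
Acc 10: bank1 row1 -> MISS (open row1); precharges=8
Acc 11: bank0 row4 -> MISS (open row4); precharges=9
Acc 12: bank0 row3 -> MISS (open row3); precharges=10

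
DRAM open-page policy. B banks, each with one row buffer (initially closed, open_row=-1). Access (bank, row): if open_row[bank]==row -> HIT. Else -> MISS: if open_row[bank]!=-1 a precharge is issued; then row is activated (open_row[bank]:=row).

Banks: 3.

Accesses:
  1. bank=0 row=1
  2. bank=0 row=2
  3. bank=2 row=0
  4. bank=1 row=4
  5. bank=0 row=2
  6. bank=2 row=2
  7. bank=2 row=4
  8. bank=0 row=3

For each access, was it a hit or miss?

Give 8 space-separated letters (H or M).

Answer: M M M M H M M M

Derivation:
Acc 1: bank0 row1 -> MISS (open row1); precharges=0
Acc 2: bank0 row2 -> MISS (open row2); precharges=1
Acc 3: bank2 row0 -> MISS (open row0); precharges=1
Acc 4: bank1 row4 -> MISS (open row4); precharges=1
Acc 5: bank0 row2 -> HIT
Acc 6: bank2 row2 -> MISS (open row2); precharges=2
Acc 7: bank2 row4 -> MISS (open row4); precharges=3
Acc 8: bank0 row3 -> MISS (open row3); precharges=4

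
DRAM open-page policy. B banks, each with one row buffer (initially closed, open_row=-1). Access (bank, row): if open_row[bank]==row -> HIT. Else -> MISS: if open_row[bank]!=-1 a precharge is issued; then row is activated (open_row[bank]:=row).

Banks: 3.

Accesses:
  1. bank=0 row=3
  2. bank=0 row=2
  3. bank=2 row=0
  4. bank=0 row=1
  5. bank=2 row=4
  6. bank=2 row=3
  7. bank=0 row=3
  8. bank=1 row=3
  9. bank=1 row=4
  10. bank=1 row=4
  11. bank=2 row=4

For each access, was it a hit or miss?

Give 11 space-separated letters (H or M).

Acc 1: bank0 row3 -> MISS (open row3); precharges=0
Acc 2: bank0 row2 -> MISS (open row2); precharges=1
Acc 3: bank2 row0 -> MISS (open row0); precharges=1
Acc 4: bank0 row1 -> MISS (open row1); precharges=2
Acc 5: bank2 row4 -> MISS (open row4); precharges=3
Acc 6: bank2 row3 -> MISS (open row3); precharges=4
Acc 7: bank0 row3 -> MISS (open row3); precharges=5
Acc 8: bank1 row3 -> MISS (open row3); precharges=5
Acc 9: bank1 row4 -> MISS (open row4); precharges=6
Acc 10: bank1 row4 -> HIT
Acc 11: bank2 row4 -> MISS (open row4); precharges=7

Answer: M M M M M M M M M H M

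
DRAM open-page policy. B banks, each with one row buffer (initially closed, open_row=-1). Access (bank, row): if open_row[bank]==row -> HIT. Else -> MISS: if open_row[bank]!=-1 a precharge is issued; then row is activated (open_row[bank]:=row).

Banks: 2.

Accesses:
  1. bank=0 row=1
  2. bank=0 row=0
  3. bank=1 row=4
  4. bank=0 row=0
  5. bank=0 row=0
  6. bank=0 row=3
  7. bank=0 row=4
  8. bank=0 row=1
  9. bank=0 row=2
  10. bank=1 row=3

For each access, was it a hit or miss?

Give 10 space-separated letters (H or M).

Acc 1: bank0 row1 -> MISS (open row1); precharges=0
Acc 2: bank0 row0 -> MISS (open row0); precharges=1
Acc 3: bank1 row4 -> MISS (open row4); precharges=1
Acc 4: bank0 row0 -> HIT
Acc 5: bank0 row0 -> HIT
Acc 6: bank0 row3 -> MISS (open row3); precharges=2
Acc 7: bank0 row4 -> MISS (open row4); precharges=3
Acc 8: bank0 row1 -> MISS (open row1); precharges=4
Acc 9: bank0 row2 -> MISS (open row2); precharges=5
Acc 10: bank1 row3 -> MISS (open row3); precharges=6

Answer: M M M H H M M M M M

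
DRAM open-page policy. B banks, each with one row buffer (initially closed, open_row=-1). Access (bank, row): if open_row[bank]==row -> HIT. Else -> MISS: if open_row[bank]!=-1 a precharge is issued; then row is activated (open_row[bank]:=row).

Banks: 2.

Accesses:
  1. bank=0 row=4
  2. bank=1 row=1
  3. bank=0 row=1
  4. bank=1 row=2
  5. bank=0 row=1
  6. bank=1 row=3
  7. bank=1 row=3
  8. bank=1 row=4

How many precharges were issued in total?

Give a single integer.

Acc 1: bank0 row4 -> MISS (open row4); precharges=0
Acc 2: bank1 row1 -> MISS (open row1); precharges=0
Acc 3: bank0 row1 -> MISS (open row1); precharges=1
Acc 4: bank1 row2 -> MISS (open row2); precharges=2
Acc 5: bank0 row1 -> HIT
Acc 6: bank1 row3 -> MISS (open row3); precharges=3
Acc 7: bank1 row3 -> HIT
Acc 8: bank1 row4 -> MISS (open row4); precharges=4

Answer: 4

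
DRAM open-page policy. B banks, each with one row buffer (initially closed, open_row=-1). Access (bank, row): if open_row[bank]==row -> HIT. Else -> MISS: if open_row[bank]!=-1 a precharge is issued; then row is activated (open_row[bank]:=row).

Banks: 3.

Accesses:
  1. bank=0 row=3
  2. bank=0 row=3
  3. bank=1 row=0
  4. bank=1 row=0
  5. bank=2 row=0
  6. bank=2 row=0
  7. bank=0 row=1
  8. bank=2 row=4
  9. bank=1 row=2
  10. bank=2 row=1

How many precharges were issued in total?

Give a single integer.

Answer: 4

Derivation:
Acc 1: bank0 row3 -> MISS (open row3); precharges=0
Acc 2: bank0 row3 -> HIT
Acc 3: bank1 row0 -> MISS (open row0); precharges=0
Acc 4: bank1 row0 -> HIT
Acc 5: bank2 row0 -> MISS (open row0); precharges=0
Acc 6: bank2 row0 -> HIT
Acc 7: bank0 row1 -> MISS (open row1); precharges=1
Acc 8: bank2 row4 -> MISS (open row4); precharges=2
Acc 9: bank1 row2 -> MISS (open row2); precharges=3
Acc 10: bank2 row1 -> MISS (open row1); precharges=4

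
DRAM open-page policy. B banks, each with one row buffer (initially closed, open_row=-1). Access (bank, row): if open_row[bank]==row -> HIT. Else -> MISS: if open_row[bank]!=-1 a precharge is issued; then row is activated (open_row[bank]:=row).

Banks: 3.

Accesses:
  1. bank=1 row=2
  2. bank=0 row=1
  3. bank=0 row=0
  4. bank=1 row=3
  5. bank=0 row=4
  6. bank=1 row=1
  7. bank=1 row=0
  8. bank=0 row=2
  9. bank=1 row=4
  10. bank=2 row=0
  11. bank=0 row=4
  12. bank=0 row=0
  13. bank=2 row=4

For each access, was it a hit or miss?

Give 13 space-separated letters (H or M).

Acc 1: bank1 row2 -> MISS (open row2); precharges=0
Acc 2: bank0 row1 -> MISS (open row1); precharges=0
Acc 3: bank0 row0 -> MISS (open row0); precharges=1
Acc 4: bank1 row3 -> MISS (open row3); precharges=2
Acc 5: bank0 row4 -> MISS (open row4); precharges=3
Acc 6: bank1 row1 -> MISS (open row1); precharges=4
Acc 7: bank1 row0 -> MISS (open row0); precharges=5
Acc 8: bank0 row2 -> MISS (open row2); precharges=6
Acc 9: bank1 row4 -> MISS (open row4); precharges=7
Acc 10: bank2 row0 -> MISS (open row0); precharges=7
Acc 11: bank0 row4 -> MISS (open row4); precharges=8
Acc 12: bank0 row0 -> MISS (open row0); precharges=9
Acc 13: bank2 row4 -> MISS (open row4); precharges=10

Answer: M M M M M M M M M M M M M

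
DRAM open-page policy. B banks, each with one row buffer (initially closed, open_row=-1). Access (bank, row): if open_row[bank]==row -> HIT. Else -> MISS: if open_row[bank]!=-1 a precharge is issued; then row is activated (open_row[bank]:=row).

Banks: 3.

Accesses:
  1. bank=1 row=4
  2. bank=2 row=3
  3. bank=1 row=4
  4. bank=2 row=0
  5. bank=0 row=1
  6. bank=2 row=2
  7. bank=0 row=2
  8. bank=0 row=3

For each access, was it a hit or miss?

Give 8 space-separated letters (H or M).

Acc 1: bank1 row4 -> MISS (open row4); precharges=0
Acc 2: bank2 row3 -> MISS (open row3); precharges=0
Acc 3: bank1 row4 -> HIT
Acc 4: bank2 row0 -> MISS (open row0); precharges=1
Acc 5: bank0 row1 -> MISS (open row1); precharges=1
Acc 6: bank2 row2 -> MISS (open row2); precharges=2
Acc 7: bank0 row2 -> MISS (open row2); precharges=3
Acc 8: bank0 row3 -> MISS (open row3); precharges=4

Answer: M M H M M M M M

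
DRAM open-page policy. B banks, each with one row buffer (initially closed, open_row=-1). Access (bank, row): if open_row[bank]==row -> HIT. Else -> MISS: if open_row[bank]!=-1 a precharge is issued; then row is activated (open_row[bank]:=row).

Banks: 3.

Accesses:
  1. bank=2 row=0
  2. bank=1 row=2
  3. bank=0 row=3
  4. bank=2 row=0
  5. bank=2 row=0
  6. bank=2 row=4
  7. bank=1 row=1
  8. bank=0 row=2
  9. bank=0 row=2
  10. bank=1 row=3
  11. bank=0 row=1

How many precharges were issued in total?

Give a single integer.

Answer: 5

Derivation:
Acc 1: bank2 row0 -> MISS (open row0); precharges=0
Acc 2: bank1 row2 -> MISS (open row2); precharges=0
Acc 3: bank0 row3 -> MISS (open row3); precharges=0
Acc 4: bank2 row0 -> HIT
Acc 5: bank2 row0 -> HIT
Acc 6: bank2 row4 -> MISS (open row4); precharges=1
Acc 7: bank1 row1 -> MISS (open row1); precharges=2
Acc 8: bank0 row2 -> MISS (open row2); precharges=3
Acc 9: bank0 row2 -> HIT
Acc 10: bank1 row3 -> MISS (open row3); precharges=4
Acc 11: bank0 row1 -> MISS (open row1); precharges=5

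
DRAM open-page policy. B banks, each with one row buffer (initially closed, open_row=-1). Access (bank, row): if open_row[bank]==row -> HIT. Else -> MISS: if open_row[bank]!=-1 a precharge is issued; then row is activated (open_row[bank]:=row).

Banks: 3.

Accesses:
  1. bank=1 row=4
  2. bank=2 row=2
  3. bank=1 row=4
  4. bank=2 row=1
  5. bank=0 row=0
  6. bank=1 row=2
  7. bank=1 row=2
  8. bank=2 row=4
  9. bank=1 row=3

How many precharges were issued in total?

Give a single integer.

Acc 1: bank1 row4 -> MISS (open row4); precharges=0
Acc 2: bank2 row2 -> MISS (open row2); precharges=0
Acc 3: bank1 row4 -> HIT
Acc 4: bank2 row1 -> MISS (open row1); precharges=1
Acc 5: bank0 row0 -> MISS (open row0); precharges=1
Acc 6: bank1 row2 -> MISS (open row2); precharges=2
Acc 7: bank1 row2 -> HIT
Acc 8: bank2 row4 -> MISS (open row4); precharges=3
Acc 9: bank1 row3 -> MISS (open row3); precharges=4

Answer: 4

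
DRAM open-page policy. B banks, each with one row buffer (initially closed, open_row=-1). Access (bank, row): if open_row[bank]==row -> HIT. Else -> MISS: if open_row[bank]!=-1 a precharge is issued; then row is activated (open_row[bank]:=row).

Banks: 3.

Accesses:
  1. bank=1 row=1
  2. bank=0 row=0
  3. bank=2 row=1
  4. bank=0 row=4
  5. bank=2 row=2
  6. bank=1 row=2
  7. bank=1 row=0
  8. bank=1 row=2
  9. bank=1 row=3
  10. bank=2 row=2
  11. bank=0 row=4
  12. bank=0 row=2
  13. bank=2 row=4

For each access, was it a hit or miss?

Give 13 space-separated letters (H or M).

Acc 1: bank1 row1 -> MISS (open row1); precharges=0
Acc 2: bank0 row0 -> MISS (open row0); precharges=0
Acc 3: bank2 row1 -> MISS (open row1); precharges=0
Acc 4: bank0 row4 -> MISS (open row4); precharges=1
Acc 5: bank2 row2 -> MISS (open row2); precharges=2
Acc 6: bank1 row2 -> MISS (open row2); precharges=3
Acc 7: bank1 row0 -> MISS (open row0); precharges=4
Acc 8: bank1 row2 -> MISS (open row2); precharges=5
Acc 9: bank1 row3 -> MISS (open row3); precharges=6
Acc 10: bank2 row2 -> HIT
Acc 11: bank0 row4 -> HIT
Acc 12: bank0 row2 -> MISS (open row2); precharges=7
Acc 13: bank2 row4 -> MISS (open row4); precharges=8

Answer: M M M M M M M M M H H M M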